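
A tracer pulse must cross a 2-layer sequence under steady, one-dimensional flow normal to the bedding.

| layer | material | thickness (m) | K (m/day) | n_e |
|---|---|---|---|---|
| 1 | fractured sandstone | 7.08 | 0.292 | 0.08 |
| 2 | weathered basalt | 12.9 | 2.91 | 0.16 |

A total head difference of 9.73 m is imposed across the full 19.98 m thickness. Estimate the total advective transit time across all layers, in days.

With flow normal to the layers, continuity requires the same specific discharge q through every layer.
Σ(b_i/K_i) = 7.08/0.292 + 12.9/2.91 = 28.68 d.
q = Δh / Σ(b_i/K_i) = 9.73 / 28.68 = 0.3393 m/day.
In each layer the seepage velocity is v_i = q/n_i, so the layer transit time is t_i = b_i·n_i / q:
  layer 1 (fractured sandstone): t_1 = 7.08 × 0.08 / 0.3393 = 1.669 d
  layer 2 (weathered basalt): t_2 = 12.9 × 0.16 / 0.3393 = 6.084 d
Total t = Σ t_i = 7.753 days.

7.75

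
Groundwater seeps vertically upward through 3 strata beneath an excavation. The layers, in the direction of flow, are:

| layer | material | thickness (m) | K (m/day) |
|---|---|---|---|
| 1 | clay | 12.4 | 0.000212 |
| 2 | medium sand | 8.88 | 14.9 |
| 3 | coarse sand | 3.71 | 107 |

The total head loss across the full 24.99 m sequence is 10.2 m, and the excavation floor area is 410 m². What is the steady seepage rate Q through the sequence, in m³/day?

0.0715

Flow is perpendicular to layering, so the layers act in series and the equivalent K is the thickness-weighted harmonic mean.
Total thickness L = 12.4 + 8.88 + 3.71 = 24.99 m.
Σ(b_i/K_i) = 12.4/0.000212 + 8.88/14.9 + 3.71/107 = 58491 d.
K_eq = L / Σ(b_i/K_i) = 24.99 / 58491 = 0.0004272 m/day.
Q = K_eq · A · (Δh/L) = 0.0004272 × 410 × (10.2/24.99) = 0.07150 m³/day.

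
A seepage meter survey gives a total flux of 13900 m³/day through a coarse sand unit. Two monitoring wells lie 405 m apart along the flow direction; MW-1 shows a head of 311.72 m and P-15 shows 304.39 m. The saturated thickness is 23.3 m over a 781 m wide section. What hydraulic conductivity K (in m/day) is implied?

Cross-sectional area A = 781 × 23.3 = 18197 m².
Hydraulic gradient i = (311.72 − 304.39) / 405 = 7.33 / 405 = 0.01810.
From Q = K·A·i, K = Q / (A·i) = 13900 / (18197 × 0.01810) = 42.20 m/day.

42.2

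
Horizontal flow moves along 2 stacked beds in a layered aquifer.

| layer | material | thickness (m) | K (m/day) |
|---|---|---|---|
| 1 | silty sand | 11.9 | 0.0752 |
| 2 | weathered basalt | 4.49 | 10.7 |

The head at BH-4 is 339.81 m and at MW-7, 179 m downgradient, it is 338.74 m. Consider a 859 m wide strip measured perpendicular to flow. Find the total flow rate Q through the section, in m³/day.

251

Flow is parallel to layering, so each bed carries its own Darcy discharge and the transmissivities add.
Σ(K_i·b_i) = 0.0752×11.9 + 10.7×4.49 = 48.94 m²/day.
Hydraulic gradient i = (339.81 − 338.74) / 179 = 1.07 / 179 = 0.005978.
Q = Σ(K_i·b_i) · W · i = 48.94 × 859 × 0.005978 = 251.3 m³/day.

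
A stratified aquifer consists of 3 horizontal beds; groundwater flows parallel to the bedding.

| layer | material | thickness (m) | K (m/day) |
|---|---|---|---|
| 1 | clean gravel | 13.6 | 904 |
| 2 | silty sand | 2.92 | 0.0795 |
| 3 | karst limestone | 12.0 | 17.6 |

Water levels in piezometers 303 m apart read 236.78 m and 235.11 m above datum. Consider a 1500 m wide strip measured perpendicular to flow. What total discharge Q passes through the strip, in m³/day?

103000

Flow is parallel to layering, so each bed carries its own Darcy discharge and the transmissivities add.
Σ(K_i·b_i) = 904×13.6 + 0.0795×2.92 + 17.6×12.0 = 12506 m²/day.
Hydraulic gradient i = (236.78 − 235.11) / 303 = 1.67 / 303 = 0.005512.
Q = Σ(K_i·b_i) · W · i = 12506 × 1500 × 0.005512 = 1.034e+05 m³/day.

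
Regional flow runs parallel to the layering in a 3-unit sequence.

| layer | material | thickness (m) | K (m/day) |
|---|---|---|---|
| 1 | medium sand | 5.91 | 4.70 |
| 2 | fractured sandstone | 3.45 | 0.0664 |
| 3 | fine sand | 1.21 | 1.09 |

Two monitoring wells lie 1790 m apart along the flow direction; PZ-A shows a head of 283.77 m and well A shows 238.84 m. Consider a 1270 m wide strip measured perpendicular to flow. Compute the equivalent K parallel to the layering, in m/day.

Flow is parallel to layering, so each bed carries its own Darcy discharge and the transmissivities add.
Σ(K_i·b_i) = 4.70×5.91 + 0.0664×3.45 + 1.09×1.21 = 29.32 m²/day.
Total thickness b = 10.57 m, so K_eq = Σ(K_i·b_i)/b = 2.774 m/day.

2.77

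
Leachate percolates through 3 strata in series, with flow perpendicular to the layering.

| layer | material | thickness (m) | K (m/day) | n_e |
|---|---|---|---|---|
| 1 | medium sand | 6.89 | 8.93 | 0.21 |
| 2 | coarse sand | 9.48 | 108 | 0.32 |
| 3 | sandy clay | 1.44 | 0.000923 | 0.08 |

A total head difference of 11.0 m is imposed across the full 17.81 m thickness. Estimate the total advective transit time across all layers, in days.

With flow normal to the layers, continuity requires the same specific discharge q through every layer.
Σ(b_i/K_i) = 6.89/8.93 + 9.48/108 + 1.44/0.000923 = 1561 d.
q = Δh / Σ(b_i/K_i) = 11.0 / 1561 = 0.007047 m/day.
In each layer the seepage velocity is v_i = q/n_i, so the layer transit time is t_i = b_i·n_i / q:
  layer 1 (medium sand): t_1 = 6.89 × 0.21 / 0.007047 = 205.3 d
  layer 2 (coarse sand): t_2 = 9.48 × 0.32 / 0.007047 = 430.5 d
  layer 3 (sandy clay): t_3 = 1.44 × 0.08 / 0.007047 = 16.35 d
Total t = Σ t_i = 652.2 days.

652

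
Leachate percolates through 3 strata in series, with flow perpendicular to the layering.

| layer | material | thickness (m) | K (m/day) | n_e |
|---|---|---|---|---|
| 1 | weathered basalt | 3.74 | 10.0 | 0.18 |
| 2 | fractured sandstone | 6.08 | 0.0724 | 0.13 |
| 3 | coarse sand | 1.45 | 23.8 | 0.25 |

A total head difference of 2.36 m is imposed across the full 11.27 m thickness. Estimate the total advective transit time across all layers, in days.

With flow normal to the layers, continuity requires the same specific discharge q through every layer.
Σ(b_i/K_i) = 3.74/10.0 + 6.08/0.0724 + 1.45/23.8 = 84.41 d.
q = Δh / Σ(b_i/K_i) = 2.36 / 84.41 = 0.02796 m/day.
In each layer the seepage velocity is v_i = q/n_i, so the layer transit time is t_i = b_i·n_i / q:
  layer 1 (weathered basalt): t_1 = 3.74 × 0.18 / 0.02796 = 24.08 d
  layer 2 (fractured sandstone): t_2 = 6.08 × 0.13 / 0.02796 = 28.27 d
  layer 3 (coarse sand): t_3 = 1.45 × 0.25 / 0.02796 = 12.97 d
Total t = Σ t_i = 65.32 days.

65.3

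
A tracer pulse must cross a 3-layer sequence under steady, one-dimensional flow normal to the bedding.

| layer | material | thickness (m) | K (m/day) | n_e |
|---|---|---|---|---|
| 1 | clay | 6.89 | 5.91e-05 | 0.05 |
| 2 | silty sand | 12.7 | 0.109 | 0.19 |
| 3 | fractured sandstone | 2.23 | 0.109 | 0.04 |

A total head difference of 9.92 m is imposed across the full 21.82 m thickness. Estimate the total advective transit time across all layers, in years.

91.7

With flow normal to the layers, continuity requires the same specific discharge q through every layer.
Σ(b_i/K_i) = 6.89/5.91e-05 + 12.7/0.109 + 2.23/0.109 = 1.167e+05 d.
q = Δh / Σ(b_i/K_i) = 9.92 / 1.167e+05 = 8.499e-05 m/day.
In each layer the seepage velocity is v_i = q/n_i, so the layer transit time is t_i = b_i·n_i / q:
  layer 1 (clay): t_1 = 6.89 × 0.05 / 8.499e-05 = 4053 d
  layer 2 (silty sand): t_2 = 12.7 × 0.19 / 8.499e-05 = 28391 d
  layer 3 (fractured sandstone): t_3 = 2.23 × 0.04 / 8.499e-05 = 1050 d
Total t = Σ t_i = 33494 days = 91.70 years.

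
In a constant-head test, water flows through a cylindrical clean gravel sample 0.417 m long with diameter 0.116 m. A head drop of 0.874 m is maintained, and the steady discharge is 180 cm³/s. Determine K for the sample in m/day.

Cross-sectional area A = π·(d/2)² = π × (0.116/2)² = 0.01057 m².
Convert discharge: 180 cm³/s = 0.0001800 m³/s.
Darcy's law rearranged: K = Q·L / (A·Δh) = 0.0001800 × 0.417 / (0.01057 × 0.874) = 0.008126 m/s = 702.1 m/day.

702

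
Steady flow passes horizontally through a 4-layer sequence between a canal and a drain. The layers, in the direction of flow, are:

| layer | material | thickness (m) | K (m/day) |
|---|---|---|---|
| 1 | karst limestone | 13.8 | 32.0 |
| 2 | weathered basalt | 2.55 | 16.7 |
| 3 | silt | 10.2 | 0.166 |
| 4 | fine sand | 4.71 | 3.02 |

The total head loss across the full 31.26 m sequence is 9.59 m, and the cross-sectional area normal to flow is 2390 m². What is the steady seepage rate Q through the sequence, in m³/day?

360

Flow is perpendicular to layering, so the layers act in series and the equivalent K is the thickness-weighted harmonic mean.
Total thickness L = 13.8 + 2.55 + 10.2 + 4.71 = 31.26 m.
Σ(b_i/K_i) = 13.8/32.0 + 2.55/16.7 + 10.2/0.166 + 4.71/3.02 = 63.59 d.
K_eq = L / Σ(b_i/K_i) = 31.26 / 63.59 = 0.4916 m/day.
Q = K_eq · A · (Δh/L) = 0.4916 × 2390 × (9.59/31.26) = 360.4 m³/day.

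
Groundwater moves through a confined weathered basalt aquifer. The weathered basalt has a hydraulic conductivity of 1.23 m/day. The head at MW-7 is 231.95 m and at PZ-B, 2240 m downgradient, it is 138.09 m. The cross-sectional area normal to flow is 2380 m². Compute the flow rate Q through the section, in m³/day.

123

Hydraulic gradient i = (231.95 − 138.09) / 2240 = 93.86 / 2240 = 0.04190.
Darcy's law: Q = K · A · i = 1.230 × 2380 × 0.04190 = 122.7 m³/day.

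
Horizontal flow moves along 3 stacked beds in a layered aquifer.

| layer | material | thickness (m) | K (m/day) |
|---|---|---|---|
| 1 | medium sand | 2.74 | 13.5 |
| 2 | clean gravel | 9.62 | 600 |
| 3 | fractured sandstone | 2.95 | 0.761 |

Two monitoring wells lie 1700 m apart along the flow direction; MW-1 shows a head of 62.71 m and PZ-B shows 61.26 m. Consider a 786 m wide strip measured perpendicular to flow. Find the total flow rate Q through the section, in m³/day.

Flow is parallel to layering, so each bed carries its own Darcy discharge and the transmissivities add.
Σ(K_i·b_i) = 13.5×2.74 + 600×9.62 + 0.761×2.95 = 5811 m²/day.
Hydraulic gradient i = (62.71 − 61.26) / 1700 = 1.45 / 1700 = 0.0008529.
Q = Σ(K_i·b_i) · W · i = 5811 × 786 × 0.0008529 = 3896 m³/day.

3900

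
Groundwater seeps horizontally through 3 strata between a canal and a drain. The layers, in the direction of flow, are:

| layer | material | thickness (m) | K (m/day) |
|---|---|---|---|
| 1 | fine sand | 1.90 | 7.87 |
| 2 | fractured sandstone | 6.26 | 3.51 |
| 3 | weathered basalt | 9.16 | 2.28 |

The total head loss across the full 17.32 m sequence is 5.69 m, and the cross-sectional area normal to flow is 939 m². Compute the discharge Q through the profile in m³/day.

Flow is perpendicular to layering, so the layers act in series and the equivalent K is the thickness-weighted harmonic mean.
Total thickness L = 1.90 + 6.26 + 9.16 = 17.32 m.
Σ(b_i/K_i) = 1.90/7.87 + 6.26/3.51 + 9.16/2.28 = 6.042 d.
K_eq = L / Σ(b_i/K_i) = 17.32 / 6.042 = 2.866 m/day.
Q = K_eq · A · (Δh/L) = 2.866 × 939 × (5.69/17.32) = 884.2 m³/day.

884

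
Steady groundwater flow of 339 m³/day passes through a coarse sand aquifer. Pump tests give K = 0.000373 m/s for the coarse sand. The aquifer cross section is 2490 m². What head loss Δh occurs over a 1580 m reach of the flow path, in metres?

6.67

Convert K: 0.000373 m/s × 86400 = 32.23 m/day.
From Q = K·A·i, i = Q / (K·A) = 339 / (32.23 × 2490) = 0.004225.
Head loss Δh = i · L = 0.004225 × 1580 = 6.675 m.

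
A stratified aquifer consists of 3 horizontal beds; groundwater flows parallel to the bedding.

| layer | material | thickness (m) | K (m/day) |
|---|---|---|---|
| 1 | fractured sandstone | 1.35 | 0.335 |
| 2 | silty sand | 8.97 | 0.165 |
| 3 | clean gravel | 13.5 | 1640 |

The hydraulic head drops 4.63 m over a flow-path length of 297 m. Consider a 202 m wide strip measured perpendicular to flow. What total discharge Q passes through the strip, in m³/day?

Flow is parallel to layering, so each bed carries its own Darcy discharge and the transmissivities add.
Σ(K_i·b_i) = 0.335×1.35 + 0.165×8.97 + 1640×13.5 = 22142 m²/day.
Hydraulic gradient i = Δh / L = 4.63 / 297 = 0.01559.
Q = Σ(K_i·b_i) · W · i = 22142 × 202 × 0.01559 = 69725 m³/day.

69700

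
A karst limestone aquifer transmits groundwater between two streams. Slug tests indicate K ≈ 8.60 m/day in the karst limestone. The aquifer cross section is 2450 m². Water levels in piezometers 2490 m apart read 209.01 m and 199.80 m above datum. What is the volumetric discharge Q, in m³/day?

77.9

Hydraulic gradient i = (209.01 − 199.80) / 2490 = 9.21 / 2490 = 0.003699.
Darcy's law: Q = K · A · i = 8.600 × 2450 × 0.003699 = 77.93 m³/day.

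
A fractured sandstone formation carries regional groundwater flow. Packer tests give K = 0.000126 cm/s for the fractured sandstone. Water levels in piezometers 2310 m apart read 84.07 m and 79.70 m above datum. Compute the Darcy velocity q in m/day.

0.000206

Convert K: 0.000126 cm/s × 864 = 0.1089 m/day.
Hydraulic gradient i = (84.07 − 79.70) / 2310 = 4.37 / 2310 = 0.001892.
Specific discharge q = K · i = 0.1089 × 0.001892 = 0.0002059 m/day.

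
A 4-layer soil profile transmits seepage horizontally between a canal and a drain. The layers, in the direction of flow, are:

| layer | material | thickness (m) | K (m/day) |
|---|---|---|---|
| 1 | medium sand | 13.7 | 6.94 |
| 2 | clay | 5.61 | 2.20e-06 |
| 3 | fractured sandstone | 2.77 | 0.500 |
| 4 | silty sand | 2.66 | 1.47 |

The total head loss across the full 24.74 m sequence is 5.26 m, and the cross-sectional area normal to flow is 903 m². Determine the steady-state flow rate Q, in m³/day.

Flow is perpendicular to layering, so the layers act in series and the equivalent K is the thickness-weighted harmonic mean.
Total thickness L = 13.7 + 5.61 + 2.77 + 2.66 = 24.74 m.
Σ(b_i/K_i) = 13.7/6.94 + 5.61/2.20e-06 + 2.77/0.500 + 2.66/1.47 = 2.550e+06 d.
K_eq = L / Σ(b_i/K_i) = 24.74 / 2.550e+06 = 9.702e-06 m/day.
Q = K_eq · A · (Δh/L) = 9.702e-06 × 903 × (5.26/24.74) = 0.001863 m³/day.

0.00186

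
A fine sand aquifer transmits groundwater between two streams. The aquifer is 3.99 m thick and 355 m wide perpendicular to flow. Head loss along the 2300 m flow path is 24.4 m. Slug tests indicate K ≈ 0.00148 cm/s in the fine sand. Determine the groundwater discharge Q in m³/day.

Convert K: 0.00148 cm/s × 864 = 1.279 m/day.
Cross-sectional area A = 355 × 3.99 = 1416 m².
Hydraulic gradient i = Δh / L = 24.4 / 2300 = 0.01061.
Darcy's law: Q = K · A · i = 1.279 × 1416 × 0.01061 = 19.21 m³/day.

19.2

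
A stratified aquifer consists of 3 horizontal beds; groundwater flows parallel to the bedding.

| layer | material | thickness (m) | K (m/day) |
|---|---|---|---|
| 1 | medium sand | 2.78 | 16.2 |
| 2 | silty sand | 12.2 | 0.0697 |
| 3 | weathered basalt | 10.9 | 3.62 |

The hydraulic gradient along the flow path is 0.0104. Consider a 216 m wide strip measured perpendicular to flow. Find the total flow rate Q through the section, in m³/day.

192

Flow is parallel to layering, so each bed carries its own Darcy discharge and the transmissivities add.
Σ(K_i·b_i) = 16.2×2.78 + 0.0697×12.2 + 3.62×10.9 = 85.34 m²/day.
Hydraulic gradient i = 0.0104.
Q = Σ(K_i·b_i) · W · i = 85.34 × 216 × 0.01040 = 191.7 m³/day.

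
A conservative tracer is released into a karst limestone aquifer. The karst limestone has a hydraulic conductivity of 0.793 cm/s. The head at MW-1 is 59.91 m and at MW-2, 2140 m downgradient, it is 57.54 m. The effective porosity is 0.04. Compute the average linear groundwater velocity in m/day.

Convert K: 0.793 cm/s × 864 = 685.2 m/day.
Hydraulic gradient i = (59.91 − 57.54) / 2140 = 2.37 / 2140 = 0.001107.
Darcy flux q = K · i = 685.2 × 0.001107 = 0.7588 m/day.
Seepage velocity v = q / n_e = 0.7588 / 0.04 = 18.97 m/day.

19.0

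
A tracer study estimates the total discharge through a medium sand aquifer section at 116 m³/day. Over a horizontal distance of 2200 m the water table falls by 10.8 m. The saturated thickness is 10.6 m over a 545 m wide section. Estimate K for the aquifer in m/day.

4.09

Cross-sectional area A = 545 × 10.6 = 5777 m².
Hydraulic gradient i = Δh / L = 10.8 / 2200 = 0.004909.
From Q = K·A·i, K = Q / (A·i) = 116 / (5777 × 0.004909) = 4.090 m/day.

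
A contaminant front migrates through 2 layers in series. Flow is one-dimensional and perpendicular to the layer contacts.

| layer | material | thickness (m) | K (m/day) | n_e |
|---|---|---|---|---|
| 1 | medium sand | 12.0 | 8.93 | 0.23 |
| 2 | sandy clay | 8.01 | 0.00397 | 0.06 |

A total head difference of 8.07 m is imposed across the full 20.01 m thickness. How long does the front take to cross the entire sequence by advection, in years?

With flow normal to the layers, continuity requires the same specific discharge q through every layer.
Σ(b_i/K_i) = 12.0/8.93 + 8.01/0.00397 = 2019 d.
q = Δh / Σ(b_i/K_i) = 8.07 / 2019 = 0.003997 m/day.
In each layer the seepage velocity is v_i = q/n_i, so the layer transit time is t_i = b_i·n_i / q:
  layer 1 (medium sand): t_1 = 12.0 × 0.23 / 0.003997 = 690.5 d
  layer 2 (sandy clay): t_2 = 8.01 × 0.06 / 0.003997 = 120.2 d
Total t = Σ t_i = 810.7 days = 2.220 years.

2.22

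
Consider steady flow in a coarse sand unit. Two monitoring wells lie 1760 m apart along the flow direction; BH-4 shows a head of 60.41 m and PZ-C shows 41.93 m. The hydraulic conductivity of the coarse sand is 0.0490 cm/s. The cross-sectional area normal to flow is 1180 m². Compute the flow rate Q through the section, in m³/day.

525

Convert K: 0.0490 cm/s × 864 = 42.34 m/day.
Hydraulic gradient i = (60.41 − 41.93) / 1760 = 18.48 / 1760 = 0.01050.
Darcy's law: Q = K · A · i = 42.34 × 1180 × 0.01050 = 524.5 m³/day.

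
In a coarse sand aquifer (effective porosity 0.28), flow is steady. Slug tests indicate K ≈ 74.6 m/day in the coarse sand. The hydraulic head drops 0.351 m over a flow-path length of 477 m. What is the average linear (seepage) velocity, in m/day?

0.196

Hydraulic gradient i = Δh / L = 0.351 / 477 = 0.0007358.
Darcy flux q = K · i = 74.60 × 0.0007358 = 0.05489 m/day.
Seepage velocity v = q / n_e = 0.05489 / 0.28 = 0.1961 m/day.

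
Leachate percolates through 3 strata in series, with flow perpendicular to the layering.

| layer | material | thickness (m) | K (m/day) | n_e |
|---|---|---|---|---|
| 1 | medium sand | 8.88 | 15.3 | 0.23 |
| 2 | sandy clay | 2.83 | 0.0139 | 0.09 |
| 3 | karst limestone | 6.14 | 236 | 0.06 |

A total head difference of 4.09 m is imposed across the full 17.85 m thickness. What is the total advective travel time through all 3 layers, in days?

With flow normal to the layers, continuity requires the same specific discharge q through every layer.
Σ(b_i/K_i) = 8.88/15.3 + 2.83/0.0139 + 6.14/236 = 204.2 d.
q = Δh / Σ(b_i/K_i) = 4.09 / 204.2 = 0.02003 m/day.
In each layer the seepage velocity is v_i = q/n_i, so the layer transit time is t_i = b_i·n_i / q:
  layer 1 (medium sand): t_1 = 8.88 × 0.23 / 0.02003 = 102.0 d
  layer 2 (sandy clay): t_2 = 2.83 × 0.09 / 0.02003 = 12.72 d
  layer 3 (karst limestone): t_3 = 6.14 × 0.06 / 0.02003 = 18.39 d
Total t = Σ t_i = 133.1 days.

133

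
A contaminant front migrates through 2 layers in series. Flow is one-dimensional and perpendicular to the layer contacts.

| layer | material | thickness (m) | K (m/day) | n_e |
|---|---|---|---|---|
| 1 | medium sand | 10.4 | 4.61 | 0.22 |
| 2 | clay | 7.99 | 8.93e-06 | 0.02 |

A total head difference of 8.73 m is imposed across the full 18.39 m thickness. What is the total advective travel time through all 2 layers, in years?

With flow normal to the layers, continuity requires the same specific discharge q through every layer.
Σ(b_i/K_i) = 10.4/4.61 + 7.99/8.93e-06 = 8.947e+05 d.
q = Δh / Σ(b_i/K_i) = 8.73 / 8.947e+05 = 9.757e-06 m/day.
In each layer the seepage velocity is v_i = q/n_i, so the layer transit time is t_i = b_i·n_i / q:
  layer 1 (medium sand): t_1 = 10.4 × 0.22 / 9.757e-06 = 2.345e+05 d
  layer 2 (clay): t_2 = 7.99 × 0.02 / 9.757e-06 = 16378 d
Total t = Σ t_i = 2.509e+05 days = 686.9 years.

687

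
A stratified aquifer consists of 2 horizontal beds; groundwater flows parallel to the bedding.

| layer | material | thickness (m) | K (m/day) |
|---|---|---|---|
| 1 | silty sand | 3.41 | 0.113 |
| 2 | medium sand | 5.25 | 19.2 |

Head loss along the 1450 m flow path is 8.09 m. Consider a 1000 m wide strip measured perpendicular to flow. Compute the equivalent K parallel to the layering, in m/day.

11.7

Flow is parallel to layering, so each bed carries its own Darcy discharge and the transmissivities add.
Σ(K_i·b_i) = 0.113×3.41 + 19.2×5.25 = 101.2 m²/day.
Total thickness b = 8.660 m, so K_eq = Σ(K_i·b_i)/b = 11.68 m/day.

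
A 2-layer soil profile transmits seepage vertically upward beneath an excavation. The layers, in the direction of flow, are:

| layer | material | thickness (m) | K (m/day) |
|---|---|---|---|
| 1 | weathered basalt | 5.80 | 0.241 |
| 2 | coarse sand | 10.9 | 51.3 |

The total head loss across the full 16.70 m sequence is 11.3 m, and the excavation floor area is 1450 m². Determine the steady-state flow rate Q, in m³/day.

675

Flow is perpendicular to layering, so the layers act in series and the equivalent K is the thickness-weighted harmonic mean.
Total thickness L = 5.80 + 10.9 = 16.70 m.
Σ(b_i/K_i) = 5.80/0.241 + 10.9/51.3 = 24.28 d.
K_eq = L / Σ(b_i/K_i) = 16.70 / 24.28 = 0.6878 m/day.
Q = K_eq · A · (Δh/L) = 0.6878 × 1450 × (11.3/16.70) = 674.9 m³/day.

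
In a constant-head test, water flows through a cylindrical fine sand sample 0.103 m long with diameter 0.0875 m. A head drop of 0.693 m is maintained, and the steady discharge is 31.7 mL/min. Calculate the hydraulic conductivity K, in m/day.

Cross-sectional area A = π·(d/2)² = π × (0.0875/2)² = 0.006013 m².
Convert discharge: 31.7 mL/min = 5.283e-07 m³/s.
Darcy's law rearranged: K = Q·L / (A·Δh) = 5.283e-07 × 0.103 / (0.006013 × 0.693) = 1.306e-05 m/s = 1.128 m/day.

1.13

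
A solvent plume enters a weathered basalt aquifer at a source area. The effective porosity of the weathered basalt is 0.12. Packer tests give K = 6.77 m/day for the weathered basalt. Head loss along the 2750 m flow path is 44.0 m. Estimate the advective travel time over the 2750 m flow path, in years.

8.34

Hydraulic gradient i = Δh / L = 44.0 / 2750 = 0.01600.
Darcy flux q = K · i = 6.770 × 0.01600 = 0.1083 m/day.
Seepage velocity v = q / n_e = 0.1083 / 0.12 = 0.9027 m/day.
Travel time t = L / v = 2750 / 0.9027 = 3047 days = 8.341 years.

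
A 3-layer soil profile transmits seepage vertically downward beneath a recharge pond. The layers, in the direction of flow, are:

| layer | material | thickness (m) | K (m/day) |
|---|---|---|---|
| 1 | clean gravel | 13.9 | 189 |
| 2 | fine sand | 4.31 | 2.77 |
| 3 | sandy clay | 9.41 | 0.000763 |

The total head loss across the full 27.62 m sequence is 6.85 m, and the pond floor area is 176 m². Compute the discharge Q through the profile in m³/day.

Flow is perpendicular to layering, so the layers act in series and the equivalent K is the thickness-weighted harmonic mean.
Total thickness L = 13.9 + 4.31 + 9.41 = 27.62 m.
Σ(b_i/K_i) = 13.9/189 + 4.31/2.77 + 9.41/0.000763 = 12335 d.
K_eq = L / Σ(b_i/K_i) = 27.62 / 12335 = 0.002239 m/day.
Q = K_eq · A · (Δh/L) = 0.002239 × 176 × (6.85/27.62) = 0.09774 m³/day.

0.0977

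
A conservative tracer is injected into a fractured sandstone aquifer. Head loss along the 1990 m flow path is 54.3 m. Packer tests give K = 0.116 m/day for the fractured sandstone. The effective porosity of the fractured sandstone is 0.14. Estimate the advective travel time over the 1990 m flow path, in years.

241

Hydraulic gradient i = Δh / L = 54.3 / 1990 = 0.02729.
Darcy flux q = K · i = 0.1160 × 0.02729 = 0.003165 m/day.
Seepage velocity v = q / n_e = 0.003165 / 0.14 = 0.02261 m/day.
Travel time t = L / v = 1990 / 0.02261 = 88019 days = 241.0 years.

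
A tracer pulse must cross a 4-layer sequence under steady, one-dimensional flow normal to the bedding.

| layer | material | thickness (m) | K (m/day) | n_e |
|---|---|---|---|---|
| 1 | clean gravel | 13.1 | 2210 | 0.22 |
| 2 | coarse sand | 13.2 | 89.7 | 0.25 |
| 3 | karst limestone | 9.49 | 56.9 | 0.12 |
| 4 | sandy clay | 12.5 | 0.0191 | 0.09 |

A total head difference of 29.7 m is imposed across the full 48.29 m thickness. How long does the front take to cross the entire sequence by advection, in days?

186

With flow normal to the layers, continuity requires the same specific discharge q through every layer.
Σ(b_i/K_i) = 13.1/2210 + 13.2/89.7 + 9.49/56.9 + 12.5/0.0191 = 654.8 d.
q = Δh / Σ(b_i/K_i) = 29.7 / 654.8 = 0.04536 m/day.
In each layer the seepage velocity is v_i = q/n_i, so the layer transit time is t_i = b_i·n_i / q:
  layer 1 (clean gravel): t_1 = 13.1 × 0.22 / 0.04536 = 63.54 d
  layer 2 (coarse sand): t_2 = 13.2 × 0.25 / 0.04536 = 72.75 d
  layer 3 (karst limestone): t_3 = 9.49 × 0.12 / 0.04536 = 25.11 d
  layer 4 (sandy clay): t_4 = 12.5 × 0.09 / 0.04536 = 24.80 d
Total t = Σ t_i = 186.2 days.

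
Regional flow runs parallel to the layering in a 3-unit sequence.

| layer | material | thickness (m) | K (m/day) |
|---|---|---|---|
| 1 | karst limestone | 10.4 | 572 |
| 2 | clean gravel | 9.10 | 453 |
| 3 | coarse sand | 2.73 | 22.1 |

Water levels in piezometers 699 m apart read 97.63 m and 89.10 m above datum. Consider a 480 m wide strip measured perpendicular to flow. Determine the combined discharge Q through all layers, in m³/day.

Flow is parallel to layering, so each bed carries its own Darcy discharge and the transmissivities add.
Σ(K_i·b_i) = 572×10.4 + 453×9.10 + 22.1×2.73 = 10131 m²/day.
Hydraulic gradient i = (97.63 − 89.10) / 699 = 8.53 / 699 = 0.01220.
Q = Σ(K_i·b_i) · W · i = 10131 × 480 × 0.01220 = 59345 m³/day.

59300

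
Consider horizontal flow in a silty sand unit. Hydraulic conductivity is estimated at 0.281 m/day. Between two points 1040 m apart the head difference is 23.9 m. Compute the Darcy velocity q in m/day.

0.00646

Hydraulic gradient i = Δh / L = 23.9 / 1040 = 0.02298.
Specific discharge q = K · i = 0.2810 × 0.02298 = 0.006458 m/day.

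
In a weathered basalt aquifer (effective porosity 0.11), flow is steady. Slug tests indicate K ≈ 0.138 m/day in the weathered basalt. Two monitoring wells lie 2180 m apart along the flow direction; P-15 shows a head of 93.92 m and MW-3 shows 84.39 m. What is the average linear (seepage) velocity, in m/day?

0.00548

Hydraulic gradient i = (93.92 − 84.39) / 2180 = 9.53 / 2180 = 0.004372.
Darcy flux q = K · i = 0.1380 × 0.004372 = 0.0006033 m/day.
Seepage velocity v = q / n_e = 0.0006033 / 0.11 = 0.005484 m/day.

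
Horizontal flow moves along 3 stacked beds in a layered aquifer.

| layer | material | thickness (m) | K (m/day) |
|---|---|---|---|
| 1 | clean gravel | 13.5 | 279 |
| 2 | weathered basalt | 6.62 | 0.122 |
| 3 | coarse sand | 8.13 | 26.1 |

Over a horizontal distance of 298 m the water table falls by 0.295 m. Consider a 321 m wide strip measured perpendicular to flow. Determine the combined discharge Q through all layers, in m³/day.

1260

Flow is parallel to layering, so each bed carries its own Darcy discharge and the transmissivities add.
Σ(K_i·b_i) = 279×13.5 + 0.122×6.62 + 26.1×8.13 = 3980 m²/day.
Hydraulic gradient i = Δh / L = 0.295 / 298 = 0.0009899.
Q = Σ(K_i·b_i) · W · i = 3980 × 321 × 0.0009899 = 1265 m³/day.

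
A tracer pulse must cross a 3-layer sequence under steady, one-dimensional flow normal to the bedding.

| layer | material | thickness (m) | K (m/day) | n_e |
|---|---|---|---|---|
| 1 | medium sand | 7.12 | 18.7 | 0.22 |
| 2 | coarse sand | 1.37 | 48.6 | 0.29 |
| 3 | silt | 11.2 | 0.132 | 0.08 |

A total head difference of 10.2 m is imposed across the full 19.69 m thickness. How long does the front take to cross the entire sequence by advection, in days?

23.9

With flow normal to the layers, continuity requires the same specific discharge q through every layer.
Σ(b_i/K_i) = 7.12/18.7 + 1.37/48.6 + 11.2/0.132 = 85.26 d.
q = Δh / Σ(b_i/K_i) = 10.2 / 85.26 = 0.1196 m/day.
In each layer the seepage velocity is v_i = q/n_i, so the layer transit time is t_i = b_i·n_i / q:
  layer 1 (medium sand): t_1 = 7.12 × 0.22 / 0.1196 = 13.09 d
  layer 2 (coarse sand): t_2 = 1.37 × 0.29 / 0.1196 = 3.321 d
  layer 3 (silt): t_3 = 11.2 × 0.08 / 0.1196 = 7.489 d
Total t = Σ t_i = 23.90 days.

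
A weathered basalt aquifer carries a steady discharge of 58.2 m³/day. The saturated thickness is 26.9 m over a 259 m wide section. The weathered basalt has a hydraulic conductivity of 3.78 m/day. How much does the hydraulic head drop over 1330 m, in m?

2.94

Cross-sectional area A = 259 × 26.9 = 6967 m².
From Q = K·A·i, i = Q / (K·A) = 58.2 / (3.780 × 6967) = 0.002210.
Head loss Δh = i · L = 0.002210 × 1330 = 2.939 m.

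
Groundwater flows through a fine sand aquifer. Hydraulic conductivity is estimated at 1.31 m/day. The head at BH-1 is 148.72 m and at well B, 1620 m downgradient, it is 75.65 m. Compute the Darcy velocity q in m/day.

Hydraulic gradient i = (148.72 − 75.65) / 1620 = 73.07 / 1620 = 0.04510.
Specific discharge q = K · i = 1.310 × 0.04510 = 0.05909 m/day.

0.0591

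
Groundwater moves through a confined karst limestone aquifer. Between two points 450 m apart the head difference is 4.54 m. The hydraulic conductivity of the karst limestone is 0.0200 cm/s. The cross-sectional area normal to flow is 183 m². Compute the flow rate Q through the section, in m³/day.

Convert K: 0.0200 cm/s × 864 = 17.28 m/day.
Hydraulic gradient i = Δh / L = 4.54 / 450 = 0.01009.
Darcy's law: Q = K · A · i = 17.28 × 183.0 × 0.01009 = 31.90 m³/day.

31.9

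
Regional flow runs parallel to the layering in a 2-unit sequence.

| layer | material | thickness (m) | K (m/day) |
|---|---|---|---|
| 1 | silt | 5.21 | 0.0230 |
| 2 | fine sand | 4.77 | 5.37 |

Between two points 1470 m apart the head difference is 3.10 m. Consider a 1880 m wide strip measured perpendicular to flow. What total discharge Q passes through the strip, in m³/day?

Flow is parallel to layering, so each bed carries its own Darcy discharge and the transmissivities add.
Σ(K_i·b_i) = 0.0230×5.21 + 5.37×4.77 = 25.73 m²/day.
Hydraulic gradient i = Δh / L = 3.10 / 1470 = 0.002109.
Q = Σ(K_i·b_i) · W · i = 25.73 × 1880 × 0.002109 = 102.0 m³/day.

102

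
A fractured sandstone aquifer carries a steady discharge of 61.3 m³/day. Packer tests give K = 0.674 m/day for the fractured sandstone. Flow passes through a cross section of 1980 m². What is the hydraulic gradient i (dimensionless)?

0.0459

From Q = K·A·i, i = Q / (K·A) = 61.3 / (0.6740 × 1980) = 0.04593.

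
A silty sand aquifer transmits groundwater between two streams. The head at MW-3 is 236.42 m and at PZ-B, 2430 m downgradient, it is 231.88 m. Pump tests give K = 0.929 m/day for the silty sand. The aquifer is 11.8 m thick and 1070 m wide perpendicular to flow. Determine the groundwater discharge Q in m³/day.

21.9

Cross-sectional area A = 1070 × 11.8 = 12626 m².
Hydraulic gradient i = (236.42 − 231.88) / 2430 = 4.54 / 2430 = 0.001868.
Darcy's law: Q = K · A · i = 0.9290 × 12626 × 0.001868 = 21.91 m³/day.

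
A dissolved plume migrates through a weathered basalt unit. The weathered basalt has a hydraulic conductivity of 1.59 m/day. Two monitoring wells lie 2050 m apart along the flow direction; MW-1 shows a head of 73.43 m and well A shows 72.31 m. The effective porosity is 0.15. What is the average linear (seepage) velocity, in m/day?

0.00579

Hydraulic gradient i = (73.43 − 72.31) / 2050 = 1.12 / 2050 = 0.0005463.
Darcy flux q = K · i = 1.590 × 0.0005463 = 0.0008687 m/day.
Seepage velocity v = q / n_e = 0.0008687 / 0.15 = 0.005791 m/day.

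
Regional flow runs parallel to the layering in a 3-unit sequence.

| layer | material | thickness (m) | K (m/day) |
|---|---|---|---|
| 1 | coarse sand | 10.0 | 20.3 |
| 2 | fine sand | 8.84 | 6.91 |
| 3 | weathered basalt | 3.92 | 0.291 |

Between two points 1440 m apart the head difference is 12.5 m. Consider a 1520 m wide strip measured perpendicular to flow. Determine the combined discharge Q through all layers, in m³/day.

Flow is parallel to layering, so each bed carries its own Darcy discharge and the transmissivities add.
Σ(K_i·b_i) = 20.3×10.0 + 6.91×8.84 + 0.291×3.92 = 265.2 m²/day.
Hydraulic gradient i = Δh / L = 12.5 / 1440 = 0.008681.
Q = Σ(K_i·b_i) · W · i = 265.2 × 1520 × 0.008681 = 3499 m³/day.

3500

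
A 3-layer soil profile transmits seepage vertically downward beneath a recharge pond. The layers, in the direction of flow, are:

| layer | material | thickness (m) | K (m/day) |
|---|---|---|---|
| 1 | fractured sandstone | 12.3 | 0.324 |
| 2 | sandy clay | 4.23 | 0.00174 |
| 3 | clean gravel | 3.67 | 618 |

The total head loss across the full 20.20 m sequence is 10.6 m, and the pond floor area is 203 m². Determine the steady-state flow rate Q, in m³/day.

Flow is perpendicular to layering, so the layers act in series and the equivalent K is the thickness-weighted harmonic mean.
Total thickness L = 12.3 + 4.23 + 3.67 = 20.20 m.
Σ(b_i/K_i) = 12.3/0.324 + 4.23/0.00174 + 3.67/618 = 2469 d.
K_eq = L / Σ(b_i/K_i) = 20.20 / 2469 = 0.008181 m/day.
Q = K_eq · A · (Δh/L) = 0.008181 × 203 × (10.6/20.20) = 0.8715 m³/day.

0.872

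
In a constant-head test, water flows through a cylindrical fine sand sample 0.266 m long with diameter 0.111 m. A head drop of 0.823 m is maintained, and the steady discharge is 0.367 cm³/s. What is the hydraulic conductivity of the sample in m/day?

1.06

Cross-sectional area A = π·(d/2)² = π × (0.111/2)² = 0.009677 m².
Convert discharge: 0.367 cm³/s = 3.670e-07 m³/s.
Darcy's law rearranged: K = Q·L / (A·Δh) = 3.670e-07 × 0.266 / (0.009677 × 0.823) = 1.226e-05 m/s = 1.059 m/day.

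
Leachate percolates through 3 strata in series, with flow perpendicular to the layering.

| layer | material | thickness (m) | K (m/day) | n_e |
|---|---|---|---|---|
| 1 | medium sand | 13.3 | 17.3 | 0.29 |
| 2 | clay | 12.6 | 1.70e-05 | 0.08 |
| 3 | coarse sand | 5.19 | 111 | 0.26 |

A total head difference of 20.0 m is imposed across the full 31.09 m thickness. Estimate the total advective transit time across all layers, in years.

631

With flow normal to the layers, continuity requires the same specific discharge q through every layer.
Σ(b_i/K_i) = 13.3/17.3 + 12.6/1.70e-05 + 5.19/111 = 7.412e+05 d.
q = Δh / Σ(b_i/K_i) = 20.0 / 7.412e+05 = 2.698e-05 m/day.
In each layer the seepage velocity is v_i = q/n_i, so the layer transit time is t_i = b_i·n_i / q:
  layer 1 (medium sand): t_1 = 13.3 × 0.29 / 2.698e-05 = 1.429e+05 d
  layer 2 (clay): t_2 = 12.6 × 0.08 / 2.698e-05 = 37355 d
  layer 3 (coarse sand): t_3 = 5.19 × 0.26 / 2.698e-05 = 50007 d
Total t = Σ t_i = 2.303e+05 days = 630.5 years.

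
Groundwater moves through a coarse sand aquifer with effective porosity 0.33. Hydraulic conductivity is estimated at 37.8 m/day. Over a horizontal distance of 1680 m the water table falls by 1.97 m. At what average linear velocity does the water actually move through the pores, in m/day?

Hydraulic gradient i = Δh / L = 1.97 / 1680 = 0.001173.
Darcy flux q = K · i = 37.80 × 0.001173 = 0.04432 m/day.
Seepage velocity v = q / n_e = 0.04432 / 0.33 = 0.1343 m/day.

0.134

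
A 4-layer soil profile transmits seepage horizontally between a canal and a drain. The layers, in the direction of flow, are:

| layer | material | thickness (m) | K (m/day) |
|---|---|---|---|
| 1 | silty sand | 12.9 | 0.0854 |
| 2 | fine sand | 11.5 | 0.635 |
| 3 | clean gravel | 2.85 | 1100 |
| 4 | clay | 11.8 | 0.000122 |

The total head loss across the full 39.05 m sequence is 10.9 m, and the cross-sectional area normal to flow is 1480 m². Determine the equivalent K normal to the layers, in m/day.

Flow is perpendicular to layering, so the layers act in series and the equivalent K is the thickness-weighted harmonic mean.
Total thickness L = 12.9 + 11.5 + 2.85 + 11.8 = 39.05 m.
Σ(b_i/K_i) = 12.9/0.0854 + 11.5/0.635 + 2.85/1100 + 11.8/0.000122 = 96890 d.
K_eq = L / Σ(b_i/K_i) = 39.05 / 96890 = 0.0004030 m/day.

0.000403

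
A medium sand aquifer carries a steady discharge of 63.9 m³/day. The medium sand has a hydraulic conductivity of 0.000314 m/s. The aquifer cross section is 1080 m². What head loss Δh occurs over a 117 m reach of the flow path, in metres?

0.255

Convert K: 0.000314 m/s × 86400 = 27.13 m/day.
From Q = K·A·i, i = Q / (K·A) = 63.9 / (27.13 × 1080) = 0.002181.
Head loss Δh = i · L = 0.002181 × 117 = 0.2552 m.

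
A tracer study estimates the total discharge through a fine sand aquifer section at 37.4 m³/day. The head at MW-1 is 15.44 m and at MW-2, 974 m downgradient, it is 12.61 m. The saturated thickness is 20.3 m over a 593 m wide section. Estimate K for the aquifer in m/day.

1.07

Cross-sectional area A = 593 × 20.3 = 12038 m².
Hydraulic gradient i = (15.44 − 12.61) / 974 = 2.83 / 974 = 0.002906.
From Q = K·A·i, K = Q / (A·i) = 37.4 / (12038 × 0.002906) = 1.069 m/day.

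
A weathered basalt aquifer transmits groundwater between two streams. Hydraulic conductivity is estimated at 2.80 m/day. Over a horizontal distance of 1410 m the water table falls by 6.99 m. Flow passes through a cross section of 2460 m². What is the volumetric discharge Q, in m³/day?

Hydraulic gradient i = Δh / L = 6.99 / 1410 = 0.004957.
Darcy's law: Q = K · A · i = 2.800 × 2460 × 0.004957 = 34.15 m³/day.

34.1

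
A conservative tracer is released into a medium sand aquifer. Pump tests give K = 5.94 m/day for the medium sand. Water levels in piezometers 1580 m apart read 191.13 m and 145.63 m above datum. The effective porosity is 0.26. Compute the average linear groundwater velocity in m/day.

Hydraulic gradient i = (191.13 − 145.63) / 1580 = 45.5 / 1580 = 0.02880.
Darcy flux q = K · i = 5.940 × 0.02880 = 0.1711 m/day.
Seepage velocity v = q / n_e = 0.1711 / 0.26 = 0.6579 m/day.

0.658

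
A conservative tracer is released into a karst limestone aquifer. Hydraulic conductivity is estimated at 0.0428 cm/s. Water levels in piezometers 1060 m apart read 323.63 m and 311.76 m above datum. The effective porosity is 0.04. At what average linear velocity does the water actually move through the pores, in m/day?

Convert K: 0.0428 cm/s × 864 = 36.98 m/day.
Hydraulic gradient i = (323.63 − 311.76) / 1060 = 11.87 / 1060 = 0.01120.
Darcy flux q = K · i = 36.98 × 0.01120 = 0.4141 m/day.
Seepage velocity v = q / n_e = 0.4141 / 0.04 = 10.35 m/day.

10.4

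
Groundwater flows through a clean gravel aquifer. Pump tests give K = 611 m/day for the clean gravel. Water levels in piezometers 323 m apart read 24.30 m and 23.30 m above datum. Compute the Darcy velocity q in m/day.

1.89

Hydraulic gradient i = (24.30 − 23.30) / 323 = 1 / 323 = 0.003096.
Specific discharge q = K · i = 611.0 × 0.003096 = 1.892 m/day.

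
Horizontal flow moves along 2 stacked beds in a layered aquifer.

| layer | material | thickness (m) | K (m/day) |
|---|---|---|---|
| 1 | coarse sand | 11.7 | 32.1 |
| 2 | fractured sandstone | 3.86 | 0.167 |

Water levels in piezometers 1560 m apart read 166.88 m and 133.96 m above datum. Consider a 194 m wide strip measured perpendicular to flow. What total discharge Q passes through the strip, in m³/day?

1540

Flow is parallel to layering, so each bed carries its own Darcy discharge and the transmissivities add.
Σ(K_i·b_i) = 32.1×11.7 + 0.167×3.86 = 376.2 m²/day.
Hydraulic gradient i = (166.88 − 133.96) / 1560 = 32.92 / 1560 = 0.02110.
Q = Σ(K_i·b_i) · W · i = 376.2 × 194 × 0.02110 = 1540 m³/day.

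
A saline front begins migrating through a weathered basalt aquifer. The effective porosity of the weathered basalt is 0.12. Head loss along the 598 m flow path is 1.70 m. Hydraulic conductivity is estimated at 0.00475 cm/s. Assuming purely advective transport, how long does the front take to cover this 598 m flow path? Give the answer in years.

16.8

Convert K: 0.00475 cm/s × 864 = 4.104 m/day.
Hydraulic gradient i = Δh / L = 1.70 / 598 = 0.002843.
Darcy flux q = K · i = 4.104 × 0.002843 = 0.01167 m/day.
Seepage velocity v = q / n_e = 0.01167 / 0.12 = 0.09722 m/day.
Travel time t = L / v = 598 / 0.09722 = 6151 days = 16.84 years.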